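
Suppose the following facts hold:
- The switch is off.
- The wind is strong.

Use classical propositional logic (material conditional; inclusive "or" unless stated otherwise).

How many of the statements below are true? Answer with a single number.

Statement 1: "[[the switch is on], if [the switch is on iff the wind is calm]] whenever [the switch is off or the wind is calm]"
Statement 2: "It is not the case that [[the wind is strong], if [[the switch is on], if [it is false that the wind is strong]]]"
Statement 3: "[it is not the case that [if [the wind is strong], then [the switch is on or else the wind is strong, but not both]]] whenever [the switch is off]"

Let H = "the switch is on" (F), V = "the wind is strong" (T).

Statement 1: This is (¬H ∨ ¬V) → ((H ↔ ¬V) → H).

¬H = ¬F = T
¬V = ¬T = F
¬H ∨ ¬V = T ∨ F = T
¬V = ¬T = F
H ↔ ¬V = F ↔ F = T
(H ↔ ¬V) → H = T → F = F
(¬H ∨ ¬V) → ((H ↔ ¬V) → H) = T → F = F
Thus Statement 1 is false.

Statement 2: Formalization: ¬((¬V → H) → V)

¬V = ¬T = F
¬V → H = F → F = T
(¬V → H) → V = T → T = T
¬((¬V → H) → V) = ¬T = F
So Statement 2 is false.

Statement 3: This is ¬H → ¬(V → (H ⊕ V)).

¬H = ¬F = T
H ⊕ V = F ⊕ T = T
V → (H ⊕ V) = T → T = T
¬(V → (H ⊕ V)) = ¬T = F
¬H → ¬(V → (H ⊕ V)) = T → F = F
So Statement 3 is false.

Count: 0.

0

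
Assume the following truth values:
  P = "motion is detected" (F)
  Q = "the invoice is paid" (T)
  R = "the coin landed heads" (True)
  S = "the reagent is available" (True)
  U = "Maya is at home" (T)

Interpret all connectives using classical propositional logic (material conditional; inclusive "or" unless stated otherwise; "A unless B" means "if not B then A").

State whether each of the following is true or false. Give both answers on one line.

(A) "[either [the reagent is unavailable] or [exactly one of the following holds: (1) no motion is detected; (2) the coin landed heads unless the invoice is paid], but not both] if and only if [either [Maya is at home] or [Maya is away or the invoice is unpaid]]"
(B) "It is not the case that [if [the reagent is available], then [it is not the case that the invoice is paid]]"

(A): In symbols: (not S xor (not P xor (R or Q))) iff (U or (not U or not Q))

not S = not True = False
not P = not False = True
R or Q = True or True = True
not P xor (R or Q) = True xor True = False
not S xor (not P xor (R or Q)) = False xor False = False
not U = not True = False
not Q = not True = False
not U or not Q = False or False = False
U or (not U or not Q) = True or False = True
(not S xor (not P xor (R or Q))) iff (U or (not U or not Q)) = False iff True = False
Thus (A) is false.

(B): Formalization: not (S -> not Q)

not Q = not True = False
S -> not Q = True -> False = False
not (S -> not Q) = not False = True
Hence (B) is true.

(A) False, (B) True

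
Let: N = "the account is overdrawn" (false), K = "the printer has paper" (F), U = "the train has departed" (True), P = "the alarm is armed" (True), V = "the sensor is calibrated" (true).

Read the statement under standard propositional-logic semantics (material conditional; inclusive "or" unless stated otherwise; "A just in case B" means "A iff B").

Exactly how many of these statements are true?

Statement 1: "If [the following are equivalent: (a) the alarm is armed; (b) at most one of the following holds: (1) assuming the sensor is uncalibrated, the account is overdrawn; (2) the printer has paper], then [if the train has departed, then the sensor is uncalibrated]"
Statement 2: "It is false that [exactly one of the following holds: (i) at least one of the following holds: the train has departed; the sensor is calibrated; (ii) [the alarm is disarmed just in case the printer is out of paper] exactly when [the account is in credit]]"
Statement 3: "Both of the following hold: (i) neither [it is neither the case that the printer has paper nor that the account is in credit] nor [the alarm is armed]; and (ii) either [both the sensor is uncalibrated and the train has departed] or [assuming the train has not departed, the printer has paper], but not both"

Statement 1: Formalization: (P iff ((not V -> N) nand K)) -> (U -> not V)

not V = not True = False
not V -> N = False -> False = True
(not V -> N) nand K = True nand False = True
P iff ((not V -> N) nand K) = True iff True = True
not V = not True = False
U -> not V = True -> False = False
(P iff ((not V -> N) nand K)) -> (U -> not V) = True -> False = False
Thus Statement 1 is false.

Statement 2: Parsed as not ((U or V) xor ((not P iff not K) iff not N))

U or V = True or True = True
not P = not True = False
not K = not False = True
not P iff not K = False iff True = False
not N = not False = True
(not P iff not K) iff not N = False iff True = False
(U or V) xor ((not P iff not K) iff not N) = True xor False = True
not ((U or V) xor ((not P iff not K) iff not N)) = not True = False
So Statement 2 is false.

Statement 3: Formalization: ((K nor not N) nor P) and ((not V and U) xor (not U -> K))

not N = not False = True
K nor not N = False nor True = False
(K nor not N) nor P = False nor True = False
not V = not True = False
not V and U = False and True = False
not U = not True = False
not U -> K = False -> False = True
(not V and U) xor (not U -> K) = False xor True = True
((K nor not N) nor P) and ((not V and U) xor (not U -> K)) = False and True = False
Thus Statement 3 is false.

Count: 0.

0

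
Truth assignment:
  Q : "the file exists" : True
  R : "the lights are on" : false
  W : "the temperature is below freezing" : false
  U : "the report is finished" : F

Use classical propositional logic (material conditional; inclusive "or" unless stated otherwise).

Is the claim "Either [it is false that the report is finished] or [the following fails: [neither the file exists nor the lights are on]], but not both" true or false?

False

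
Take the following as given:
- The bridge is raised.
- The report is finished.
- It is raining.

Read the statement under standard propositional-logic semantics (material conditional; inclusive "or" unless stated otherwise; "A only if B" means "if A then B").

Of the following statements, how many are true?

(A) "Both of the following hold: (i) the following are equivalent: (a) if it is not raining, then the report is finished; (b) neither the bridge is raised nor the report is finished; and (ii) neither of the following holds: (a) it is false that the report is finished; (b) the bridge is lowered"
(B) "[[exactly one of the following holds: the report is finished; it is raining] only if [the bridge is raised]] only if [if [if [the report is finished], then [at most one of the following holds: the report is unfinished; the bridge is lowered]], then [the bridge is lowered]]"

0

Let R = "it is raining" (T), Q = "the report is finished" (T), P = "the bridge is raised" (T).

(A): Formalization: ((~R -> Q) <-> (P nor Q)) & (~Q nor ~P)

~R = ~T = F
~R -> Q = F -> T = T
P nor Q = T nor T = F
(~R -> Q) <-> (P nor Q) = T <-> F = F
~Q = ~T = F
~P = ~T = F
~Q nor ~P = F nor F = T
((~R -> Q) <-> (P nor Q)) & (~Q nor ~P) = F & T = F
So (A) is false.

(B): Parsed as ((Q xor R) -> P) -> ((Q -> (~Q nand ~P)) -> ~P)

Q xor R = T xor T = F
(Q xor R) -> P = F -> T = T
~Q = ~T = F
~P = ~T = F
~Q nand ~P = F nand F = T
Q -> (~Q nand ~P) = T -> T = T
~P = ~T = F
(Q -> (~Q nand ~P)) -> ~P = T -> F = F
((Q xor R) -> P) -> ((Q -> (~Q nand ~P)) -> ~P) = T -> F = F
So (B) is false.

Count: 0.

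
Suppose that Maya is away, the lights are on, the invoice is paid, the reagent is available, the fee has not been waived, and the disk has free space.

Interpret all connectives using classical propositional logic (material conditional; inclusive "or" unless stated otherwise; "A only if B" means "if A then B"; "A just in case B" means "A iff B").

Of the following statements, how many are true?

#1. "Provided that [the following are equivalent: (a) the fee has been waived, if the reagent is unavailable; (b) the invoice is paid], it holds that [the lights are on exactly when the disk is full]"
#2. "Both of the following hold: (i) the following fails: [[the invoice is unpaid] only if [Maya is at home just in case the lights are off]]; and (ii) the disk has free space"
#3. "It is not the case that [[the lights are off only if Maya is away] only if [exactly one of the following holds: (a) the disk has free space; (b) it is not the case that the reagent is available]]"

0

Let R = "the reagent is available" (T), S = "the fee has been waived" (F), D = "the invoice is paid" (T), M = "the lights are on" (T), P = "the disk is full" (F), Q = "Maya is at home" (F).

#1: In symbols: ((~R -> S) <-> D) -> (M <-> P)

~R = ~T = F
~R -> S = F -> F = T
(~R -> S) <-> D = T <-> T = T
M <-> P = T <-> F = F
((~R -> S) <-> D) -> (M <-> P) = T -> F = F
Thus #1 is false.

#2: In symbols: ~(~D -> (Q <-> ~M)) & ~P

~D = ~T = F
~M = ~T = F
Q <-> ~M = F <-> F = T
~D -> (Q <-> ~M) = F -> T = T
~(~D -> (Q <-> ~M)) = ~T = F
~P = ~F = T
~(~D -> (Q <-> ~M)) & ~P = F & T = F
Thus #2 is false.

#3: Parsed as ~((~M -> ~Q) -> (~P xor ~R))

~M = ~T = F
~Q = ~F = T
~M -> ~Q = F -> T = T
~P = ~F = T
~R = ~T = F
~P xor ~R = T xor F = T
(~M -> ~Q) -> (~P xor ~R) = T -> T = T
~((~M -> ~Q) -> (~P xor ~R)) = ~T = F
Thus #3 is false.

0 of the 3 statements are true (none).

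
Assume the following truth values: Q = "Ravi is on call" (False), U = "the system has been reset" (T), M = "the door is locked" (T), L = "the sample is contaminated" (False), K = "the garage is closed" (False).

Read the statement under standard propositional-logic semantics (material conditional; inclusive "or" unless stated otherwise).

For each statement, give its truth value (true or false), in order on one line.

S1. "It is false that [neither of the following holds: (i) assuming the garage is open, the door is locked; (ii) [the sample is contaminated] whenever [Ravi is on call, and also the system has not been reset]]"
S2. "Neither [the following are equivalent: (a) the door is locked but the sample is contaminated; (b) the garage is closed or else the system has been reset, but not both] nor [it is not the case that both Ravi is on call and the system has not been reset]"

S1: Formalization: ~((~K -> M) nor ((Q & ~U) -> L))

~K = ~F = T
~K -> M = T -> T = T
~U = ~T = F
Q & ~U = F & F = F
(Q & ~U) -> L = F -> F = T
(~K -> M) nor ((Q & ~U) -> L) = T nor T = F
~((~K -> M) nor ((Q & ~U) -> L)) = ~F = T
Hence S1 is true.

S2: Formalization: ((M & L) <-> (K xor U)) nor (Q nand ~U)

M & L = T & F = F
K xor U = F xor T = T
(M & L) <-> (K xor U) = F <-> T = F
~U = ~T = F
Q nand ~U = F nand F = T
((M & L) <-> (K xor U)) nor (Q nand ~U) = F nor T = F
Hence S2 is false.

S1 true, S2 false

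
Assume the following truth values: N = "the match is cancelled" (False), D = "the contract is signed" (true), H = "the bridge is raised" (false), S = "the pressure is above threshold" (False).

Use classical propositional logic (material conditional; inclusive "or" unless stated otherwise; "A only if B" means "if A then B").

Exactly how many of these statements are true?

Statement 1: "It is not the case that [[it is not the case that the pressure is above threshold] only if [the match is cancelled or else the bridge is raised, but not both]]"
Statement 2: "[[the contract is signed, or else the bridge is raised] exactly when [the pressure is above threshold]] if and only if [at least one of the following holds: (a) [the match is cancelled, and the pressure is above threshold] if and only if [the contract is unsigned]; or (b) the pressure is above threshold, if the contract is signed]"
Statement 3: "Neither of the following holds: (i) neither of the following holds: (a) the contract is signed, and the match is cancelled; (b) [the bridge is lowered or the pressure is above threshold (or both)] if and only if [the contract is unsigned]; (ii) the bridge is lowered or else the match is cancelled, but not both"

1

Statement 1: Parsed as ~(~S -> (N xor H))

~S = ~F = T
N xor H = F xor F = F
~S -> (N xor H) = T -> F = F
~(~S -> (N xor H)) = ~F = T
Thus Statement 1 is true.

Statement 2: In symbols: ((D | H) <-> S) <-> (((N & S) <-> ~D) | (D -> S))

D | H = T | F = T
(D | H) <-> S = T <-> F = F
N & S = F & F = F
~D = ~T = F
(N & S) <-> ~D = F <-> F = T
D -> S = T -> F = F
((N & S) <-> ~D) | (D -> S) = T | F = T
((D | H) <-> S) <-> (((N & S) <-> ~D) | (D -> S)) = F <-> T = F
Thus Statement 2 is false.

Statement 3: In symbols: ((D & N) nor ((~H | S) <-> ~D)) nor (~H xor N)

D & N = T & F = F
~H = ~F = T
~H | S = T | F = T
~D = ~T = F
(~H | S) <-> ~D = T <-> F = F
(D & N) nor ((~H | S) <-> ~D) = F nor F = T
~H = ~F = T
~H xor N = T xor F = T
((D & N) nor ((~H | S) <-> ~D)) nor (~H xor N) = T nor T = F
Thus Statement 3 is false.

True statements: 1.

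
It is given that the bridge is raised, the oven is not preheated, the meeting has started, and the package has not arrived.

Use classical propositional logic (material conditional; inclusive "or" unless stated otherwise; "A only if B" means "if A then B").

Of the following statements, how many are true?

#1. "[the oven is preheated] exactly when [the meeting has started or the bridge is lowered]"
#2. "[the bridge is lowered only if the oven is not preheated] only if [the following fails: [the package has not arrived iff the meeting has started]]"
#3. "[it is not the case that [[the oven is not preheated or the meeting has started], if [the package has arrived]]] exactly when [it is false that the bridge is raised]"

1

Let H = "the oven is preheated" (F), N = "the meeting has started" (T), W = "the bridge is raised" (T), G = "the package has arrived" (F).

#1: Parsed as H <-> (N | ~W)

~W = ~T = F
N | ~W = T | F = T
H <-> (N | ~W) = F <-> T = F
Thus #1 is false.

#2: In symbols: (~W -> ~H) -> ~(~G <-> N)

~W = ~T = F
~H = ~F = T
~W -> ~H = F -> T = T
~G = ~F = T
~G <-> N = T <-> T = T
~(~G <-> N) = ~T = F
(~W -> ~H) -> ~(~G <-> N) = T -> F = F
Thus #2 is false.

#3: In symbols: ~(G -> (~H | N)) <-> ~W

~H = ~F = T
~H | N = T | T = T
G -> (~H | N) = F -> T = T
~(G -> (~H | N)) = ~T = F
~W = ~T = F
~(G -> (~H | N)) <-> ~W = F <-> F = T
Thus #3 is true.

Count: 1.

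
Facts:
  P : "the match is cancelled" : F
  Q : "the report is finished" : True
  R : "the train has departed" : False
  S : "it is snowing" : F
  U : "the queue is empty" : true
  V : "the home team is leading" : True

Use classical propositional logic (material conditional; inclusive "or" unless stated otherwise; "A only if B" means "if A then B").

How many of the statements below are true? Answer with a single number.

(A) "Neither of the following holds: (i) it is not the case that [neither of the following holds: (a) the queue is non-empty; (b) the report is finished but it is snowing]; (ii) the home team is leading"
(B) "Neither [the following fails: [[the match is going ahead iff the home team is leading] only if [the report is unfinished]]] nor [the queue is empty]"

0

(A): Formalization: not (not U nor (Q and S)) nor V

not U = not True = False
Q and S = True and False = False
not U nor (Q and S) = False nor False = True
not (not U nor (Q and S)) = not True = False
not (not U nor (Q and S)) nor V = False nor True = False
Thus (A) is false.

(B): Parsed as not ((not P iff V) -> not Q) nor U

not P = not False = True
not P iff V = True iff True = True
not Q = not True = False
(not P iff V) -> not Q = True -> False = False
not ((not P iff V) -> not Q) = not False = True
not ((not P iff V) -> not Q) nor U = True nor True = False
Thus (B) is false.

Count: 0.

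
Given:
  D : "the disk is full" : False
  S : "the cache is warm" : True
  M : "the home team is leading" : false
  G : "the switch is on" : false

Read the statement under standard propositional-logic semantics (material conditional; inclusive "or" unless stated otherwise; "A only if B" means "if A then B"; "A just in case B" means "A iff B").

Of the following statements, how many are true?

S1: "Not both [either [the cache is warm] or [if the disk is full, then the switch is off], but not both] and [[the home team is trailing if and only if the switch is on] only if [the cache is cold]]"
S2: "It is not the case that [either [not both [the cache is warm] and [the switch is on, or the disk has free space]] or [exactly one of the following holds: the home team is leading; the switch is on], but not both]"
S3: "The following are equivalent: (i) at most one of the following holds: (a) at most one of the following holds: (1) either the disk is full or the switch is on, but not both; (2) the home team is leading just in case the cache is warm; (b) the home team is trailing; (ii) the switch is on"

S1: In symbols: (S xor (D -> not G)) nand ((not M iff G) -> not S)

not G = not False = True
D -> not G = False -> True = True
S xor (D -> not G) = True xor True = False
not M = not False = True
not M iff G = True iff False = False
not S = not True = False
(not M iff G) -> not S = False -> False = True
(S xor (D -> not G)) nand ((not M iff G) -> not S) = False nand True = True
Thus S1 is true.

S2: Formalization: not ((S nand (G or not D)) xor (M xor G))

not D = not False = True
G or not D = False or True = True
S nand (G or not D) = True nand True = False
M xor G = False xor False = False
(S nand (G or not D)) xor (M xor G) = False xor False = False
not ((S nand (G or not D)) xor (M xor G)) = not False = True
Thus S2 is true.

S3: This is (((D xor G) nand (M iff S)) nand not M) iff G.

D xor G = False xor False = False
M iff S = False iff True = False
(D xor G) nand (M iff S) = False nand False = True
not M = not False = True
((D xor G) nand (M iff S)) nand not M = True nand True = False
(((D xor G) nand (M iff S)) nand not M) iff G = False iff False = True
So S3 is true.

3 of the 3 statements are true (S1, S2, S3).

3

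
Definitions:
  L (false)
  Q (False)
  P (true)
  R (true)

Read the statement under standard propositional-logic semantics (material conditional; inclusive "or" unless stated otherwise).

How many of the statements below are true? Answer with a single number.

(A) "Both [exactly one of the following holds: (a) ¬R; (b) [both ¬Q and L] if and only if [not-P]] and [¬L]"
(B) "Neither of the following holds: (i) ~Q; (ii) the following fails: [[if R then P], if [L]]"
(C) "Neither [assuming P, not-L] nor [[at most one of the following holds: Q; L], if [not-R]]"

1

(A): Formalization: (¬R ⊕ ((¬Q ∧ L) ↔ ¬P)) ∧ ¬L

¬R = ¬T = F
¬Q = ¬F = T
¬Q ∧ L = T ∧ F = F
¬P = ¬T = F
(¬Q ∧ L) ↔ ¬P = F ↔ F = T
¬R ⊕ ((¬Q ∧ L) ↔ ¬P) = F ⊕ T = T
¬L = ¬F = T
(¬R ⊕ ((¬Q ∧ L) ↔ ¬P)) ∧ ¬L = T ∧ T = T
Hence (A) is true.

(B): In symbols: ¬Q ↓ ¬(L → (R → P))

¬Q = ¬F = T
R → P = T → T = T
L → (R → P) = F → T = T
¬(L → (R → P)) = ¬T = F
¬Q ↓ ¬(L → (R → P)) = T ↓ F = F
Hence (B) is false.

(C): Formalization: (P → ¬L) ↓ (¬R → (Q ↑ L))

¬L = ¬F = T
P → ¬L = T → T = T
¬R = ¬T = F
Q ↑ L = F ↑ F = T
¬R → (Q ↑ L) = F → T = T
(P → ¬L) ↓ (¬R → (Q ↑ L)) = T ↓ T = F
So (C) is false.

Count: 1.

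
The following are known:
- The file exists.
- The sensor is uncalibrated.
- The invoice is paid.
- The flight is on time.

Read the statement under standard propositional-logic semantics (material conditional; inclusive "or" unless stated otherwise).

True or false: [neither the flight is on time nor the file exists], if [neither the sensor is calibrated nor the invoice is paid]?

The statement is true.

Let U = "the sensor is calibrated" (F), S = "the invoice is paid" (T), P = "the flight is delayed" (F), D = "the file exists" (T).
Parsed as (U nor S) -> (~P nor D)

U nor S = F nor T = F
~P = ~F = T
~P nor D = T nor T = F
(U nor S) -> (~P nor D) = F -> F = T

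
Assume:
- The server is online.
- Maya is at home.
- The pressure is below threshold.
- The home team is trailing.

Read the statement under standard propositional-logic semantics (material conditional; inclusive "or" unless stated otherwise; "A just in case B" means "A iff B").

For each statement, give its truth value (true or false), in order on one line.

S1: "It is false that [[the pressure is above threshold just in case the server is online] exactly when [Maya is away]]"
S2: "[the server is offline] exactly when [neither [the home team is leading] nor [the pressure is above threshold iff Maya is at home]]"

Let R = "the pressure is above threshold" (F), P = "the server is online" (T), Q = "Maya is at home" (T), S = "the home team is leading" (F).

S1: Parsed as ¬((R ↔ P) ↔ ¬Q)

R ↔ P = F ↔ T = F
¬Q = ¬T = F
(R ↔ P) ↔ ¬Q = F ↔ F = T
¬((R ↔ P) ↔ ¬Q) = ¬T = F
Thus S1 is false.

S2: In symbols: ¬P ↔ (S ↓ (R ↔ Q))

¬P = ¬T = F
R ↔ Q = F ↔ T = F
S ↓ (R ↔ Q) = F ↓ F = T
¬P ↔ (S ↓ (R ↔ Q)) = F ↔ T = F
Hence S2 is false.

S1 false; S2 false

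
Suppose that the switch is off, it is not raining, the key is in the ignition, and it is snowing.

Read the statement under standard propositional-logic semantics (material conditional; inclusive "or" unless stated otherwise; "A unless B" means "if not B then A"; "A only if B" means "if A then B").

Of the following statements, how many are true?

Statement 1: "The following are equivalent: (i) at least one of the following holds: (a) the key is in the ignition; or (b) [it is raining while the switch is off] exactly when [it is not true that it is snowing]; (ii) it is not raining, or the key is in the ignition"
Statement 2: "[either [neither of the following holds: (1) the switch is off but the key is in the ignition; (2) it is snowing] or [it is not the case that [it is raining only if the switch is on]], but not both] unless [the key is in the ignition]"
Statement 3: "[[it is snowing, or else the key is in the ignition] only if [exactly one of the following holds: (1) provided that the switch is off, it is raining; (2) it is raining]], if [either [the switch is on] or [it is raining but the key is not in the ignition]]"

Let D = "the key is in the ignition" (T), P = "it is raining" (F), L = "the switch is on" (F), S = "it is snowing" (T).

Statement 1: Formalization: (D ∨ ((P ∧ ¬L) ↔ ¬S)) ↔ (¬P ∨ D)

¬L = ¬F = T
P ∧ ¬L = F ∧ T = F
¬S = ¬T = F
(P ∧ ¬L) ↔ ¬S = F ↔ F = T
D ∨ ((P ∧ ¬L) ↔ ¬S) = T ∨ T = T
¬P = ¬F = T
¬P ∨ D = T ∨ T = T
(D ∨ ((P ∧ ¬L) ↔ ¬S)) ↔ (¬P ∨ D) = T ↔ T = T
Hence Statement 1 is true.

Statement 2: Formalization: (((¬L ∧ D) ↓ S) ⊕ ¬(P → L)) ∨ D

¬L = ¬F = T
¬L ∧ D = T ∧ T = T
(¬L ∧ D) ↓ S = T ↓ T = F
P → L = F → F = T
¬(P → L) = ¬T = F
((¬L ∧ D) ↓ S) ⊕ ¬(P → L) = F ⊕ F = F
(((¬L ∧ D) ↓ S) ⊕ ¬(P → L)) ∨ D = F ∨ T = T
Thus Statement 2 is true.

Statement 3: Parsed as (L ∨ (P ∧ ¬D)) → ((S ∨ D) → ((¬L → P) ⊕ P))

¬D = ¬T = F
P ∧ ¬D = F ∧ F = F
L ∨ (P ∧ ¬D) = F ∨ F = F
S ∨ D = T ∨ T = T
¬L = ¬F = T
¬L → P = T → F = F
(¬L → P) ⊕ P = F ⊕ F = F
(S ∨ D) → ((¬L → P) ⊕ P) = T → F = F
(L ∨ (P ∧ ¬D)) → ((S ∨ D) → ((¬L → P) ⊕ P)) = F → F = T
So Statement 3 is true.

3 of the 3 statements are true.

3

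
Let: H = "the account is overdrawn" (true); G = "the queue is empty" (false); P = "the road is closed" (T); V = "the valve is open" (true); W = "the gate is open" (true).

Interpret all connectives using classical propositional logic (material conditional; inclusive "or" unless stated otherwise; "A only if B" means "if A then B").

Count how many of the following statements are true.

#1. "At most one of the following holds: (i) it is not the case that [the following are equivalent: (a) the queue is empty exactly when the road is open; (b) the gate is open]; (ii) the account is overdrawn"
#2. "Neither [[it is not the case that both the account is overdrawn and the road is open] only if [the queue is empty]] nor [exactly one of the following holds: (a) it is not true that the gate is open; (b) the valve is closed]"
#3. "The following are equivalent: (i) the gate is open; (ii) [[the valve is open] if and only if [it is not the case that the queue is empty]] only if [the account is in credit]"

#1: Formalization: ¬((G ↔ ¬P) ↔ W) ↑ H

¬P = ¬T = F
G ↔ ¬P = F ↔ F = T
(G ↔ ¬P) ↔ W = T ↔ T = T
¬((G ↔ ¬P) ↔ W) = ¬T = F
¬((G ↔ ¬P) ↔ W) ↑ H = F ↑ T = T
Thus #1 is true.

#2: Parsed as ((H ↑ ¬P) → G) ↓ (¬W ⊕ ¬V)

¬P = ¬T = F
H ↑ ¬P = T ↑ F = T
(H ↑ ¬P) → G = T → F = F
¬W = ¬T = F
¬V = ¬T = F
¬W ⊕ ¬V = F ⊕ F = F
((H ↑ ¬P) → G) ↓ (¬W ⊕ ¬V) = F ↓ F = T
Thus #2 is true.

#3: This is W ↔ ((V ↔ ¬G) → ¬H).

¬G = ¬F = T
V ↔ ¬G = T ↔ T = T
¬H = ¬T = F
(V ↔ ¬G) → ¬H = T → F = F
W ↔ ((V ↔ ¬G) → ¬H) = T ↔ F = F
Hence #3 is false.

True statements: 2.

2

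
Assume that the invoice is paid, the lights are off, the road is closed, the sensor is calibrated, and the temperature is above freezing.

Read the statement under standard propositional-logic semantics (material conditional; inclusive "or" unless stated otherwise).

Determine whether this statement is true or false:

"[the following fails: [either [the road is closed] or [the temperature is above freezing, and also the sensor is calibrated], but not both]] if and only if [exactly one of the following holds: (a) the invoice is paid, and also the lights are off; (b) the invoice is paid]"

Let R = "the road is closed" (T), D = "the temperature is below freezing" (F), M = "the sensor is calibrated" (T), W = "the invoice is paid" (T), G = "the lights are on" (F).
Parsed as ~(R xor (~D & M)) <-> ((W & ~G) xor W)

~D = ~F = T
~D & M = T & T = T
R xor (~D & M) = T xor T = F
~(R xor (~D & M)) = ~F = T
~G = ~F = T
W & ~G = T & T = T
(W & ~G) xor W = T xor T = F
~(R xor (~D & M)) <-> ((W & ~G) xor W) = T <-> F = F

false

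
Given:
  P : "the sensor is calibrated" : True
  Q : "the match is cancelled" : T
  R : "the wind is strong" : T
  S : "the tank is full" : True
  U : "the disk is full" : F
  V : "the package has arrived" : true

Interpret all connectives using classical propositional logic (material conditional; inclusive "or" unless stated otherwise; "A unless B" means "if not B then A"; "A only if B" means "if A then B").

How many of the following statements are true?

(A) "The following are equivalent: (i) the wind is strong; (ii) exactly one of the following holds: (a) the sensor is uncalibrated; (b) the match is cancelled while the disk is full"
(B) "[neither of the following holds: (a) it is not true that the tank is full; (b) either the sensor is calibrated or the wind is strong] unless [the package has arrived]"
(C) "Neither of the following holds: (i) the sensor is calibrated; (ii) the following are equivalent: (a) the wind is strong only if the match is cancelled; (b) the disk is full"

1

(A): Parsed as R iff (not P xor (Q and U))

not P = not True = False
Q and U = True and False = False
not P xor (Q and U) = False xor False = False
R iff (not P xor (Q and U)) = True iff False = False
Thus (A) is false.

(B): Parsed as (not S nor (P or R)) or V

not S = not True = False
P or R = True or True = True
not S nor (P or R) = False nor True = False
(not S nor (P or R)) or V = False or True = True
Thus (B) is true.

(C): Parsed as P nor ((R -> Q) iff U)

R -> Q = True -> True = True
(R -> Q) iff U = True iff False = False
P nor ((R -> Q) iff U) = True nor False = False
Thus (C) is false.

Count: 1.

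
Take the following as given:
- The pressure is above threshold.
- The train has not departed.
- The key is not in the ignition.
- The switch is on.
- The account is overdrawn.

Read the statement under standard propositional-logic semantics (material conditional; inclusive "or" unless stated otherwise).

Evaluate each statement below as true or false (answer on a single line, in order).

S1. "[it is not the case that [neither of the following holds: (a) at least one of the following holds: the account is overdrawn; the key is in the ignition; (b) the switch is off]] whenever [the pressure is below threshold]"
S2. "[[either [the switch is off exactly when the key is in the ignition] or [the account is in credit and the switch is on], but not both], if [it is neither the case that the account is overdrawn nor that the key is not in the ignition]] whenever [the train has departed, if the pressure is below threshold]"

S1 true / S2 true

Let L = "the pressure is above threshold" (True), P = "the account is overdrawn" (True), H = "the key is in the ignition" (False), V = "the switch is on" (True), U = "the train has departed" (False).

S1: This is not L -> not ((P or H) nor not V).

not L = not True = False
P or H = True or False = True
not V = not True = False
(P or H) nor not V = True nor False = False
not ((P or H) nor not V) = not False = True
not L -> not ((P or H) nor not V) = False -> True = True
So S1 is true.

S2: Formalization: (not L -> U) -> ((P nor not H) -> ((not V iff H) xor (not P and V)))

not L = not True = False
not L -> U = False -> False = True
not H = not False = True
P nor not H = True nor True = False
not V = not True = False
not V iff H = False iff False = True
not P = not True = False
not P and V = False and True = False
(not V iff H) xor (not P and V) = True xor False = True
(P nor not H) -> ((not V iff H) xor (not P and V)) = False -> True = True
(not L -> U) -> ((P nor not H) -> ((not V iff H) xor (not P and V))) = True -> True = True
Hence S2 is true.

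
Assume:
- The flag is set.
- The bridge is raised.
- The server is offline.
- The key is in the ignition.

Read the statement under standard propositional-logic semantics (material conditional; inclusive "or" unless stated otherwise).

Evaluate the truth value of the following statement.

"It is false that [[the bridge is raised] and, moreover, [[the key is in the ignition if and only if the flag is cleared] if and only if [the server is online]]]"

False.

Let Q = "the bridge is raised" (T), S = "the key is in the ignition" (T), P = "the flag is set" (T), R = "the server is online" (F).
This is ¬(Q ∧ ((S ↔ ¬P) ↔ R)).

¬P = ¬T = F
S ↔ ¬P = T ↔ F = F
(S ↔ ¬P) ↔ R = F ↔ F = T
Q ∧ ((S ↔ ¬P) ↔ R) = T ∧ T = T
¬(Q ∧ ((S ↔ ¬P) ↔ R)) = ¬T = F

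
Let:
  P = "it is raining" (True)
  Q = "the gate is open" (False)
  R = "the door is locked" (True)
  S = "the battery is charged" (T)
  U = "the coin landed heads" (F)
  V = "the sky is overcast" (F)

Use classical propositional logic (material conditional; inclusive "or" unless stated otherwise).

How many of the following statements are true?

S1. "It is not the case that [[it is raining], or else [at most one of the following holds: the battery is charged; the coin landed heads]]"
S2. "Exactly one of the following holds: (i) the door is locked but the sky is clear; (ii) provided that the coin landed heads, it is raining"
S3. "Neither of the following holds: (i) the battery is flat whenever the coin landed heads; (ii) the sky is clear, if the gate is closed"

S1: This is ~(P | (S nand U)).

S nand U = T nand F = T
P | (S nand U) = T | T = T
~(P | (S nand U)) = ~T = F
So S1 is false.

S2: In symbols: (R & ~V) xor (U -> P)

~V = ~F = T
R & ~V = T & T = T
U -> P = F -> T = T
(R & ~V) xor (U -> P) = T xor T = F
So S2 is false.

S3: This is (U -> ~S) nor (~Q -> ~V).

~S = ~T = F
U -> ~S = F -> F = T
~Q = ~F = T
~V = ~F = T
~Q -> ~V = T -> T = T
(U -> ~S) nor (~Q -> ~V) = T nor T = F
Thus S3 is false.

0 of the 3 statements are true (none).

0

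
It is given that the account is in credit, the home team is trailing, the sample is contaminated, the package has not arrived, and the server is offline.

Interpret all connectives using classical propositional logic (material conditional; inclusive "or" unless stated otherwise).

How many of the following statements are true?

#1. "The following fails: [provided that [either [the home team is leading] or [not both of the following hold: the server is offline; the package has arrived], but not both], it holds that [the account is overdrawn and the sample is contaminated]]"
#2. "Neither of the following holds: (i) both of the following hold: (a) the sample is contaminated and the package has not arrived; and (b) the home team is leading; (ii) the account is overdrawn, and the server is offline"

Let Q = "the home team is leading" (F), U = "the server is online" (F), S = "the package has arrived" (F), P = "the account is overdrawn" (F), R = "the sample is contaminated" (T).

#1: In symbols: ~((Q xor (~U nand S)) -> (P & R))

~U = ~F = T
~U nand S = T nand F = T
Q xor (~U nand S) = F xor T = T
P & R = F & T = F
(Q xor (~U nand S)) -> (P & R) = T -> F = F
~((Q xor (~U nand S)) -> (P & R)) = ~F = T
So #1 is true.

#2: This is ((R & ~S) & Q) nor (P & ~U).

~S = ~F = T
R & ~S = T & T = T
(R & ~S) & Q = T & F = F
~U = ~F = T
P & ~U = F & T = F
((R & ~S) & Q) nor (P & ~U) = F nor F = T
Hence #2 is true.

2 of the 2 statements are true.

2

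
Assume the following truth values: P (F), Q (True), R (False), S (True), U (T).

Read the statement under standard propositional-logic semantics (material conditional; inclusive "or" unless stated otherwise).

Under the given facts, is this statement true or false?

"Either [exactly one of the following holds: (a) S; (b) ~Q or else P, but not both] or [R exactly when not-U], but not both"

Formalization: (S xor (not Q xor P)) xor (R iff not U)

not Q = not True = False
not Q xor P = False xor False = False
S xor (not Q xor P) = True xor False = True
not U = not True = False
R iff not U = False iff False = True
(S xor (not Q xor P)) xor (R iff not U) = True xor True = False

False.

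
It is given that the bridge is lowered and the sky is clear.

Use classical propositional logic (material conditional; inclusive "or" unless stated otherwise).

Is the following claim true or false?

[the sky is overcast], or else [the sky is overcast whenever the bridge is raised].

Let Q = "the sky is overcast" (False), P = "the bridge is raised" (False).
In symbols: Q or (P -> Q)

P -> Q = False -> False = True
Q or (P -> Q) = False or True = True

true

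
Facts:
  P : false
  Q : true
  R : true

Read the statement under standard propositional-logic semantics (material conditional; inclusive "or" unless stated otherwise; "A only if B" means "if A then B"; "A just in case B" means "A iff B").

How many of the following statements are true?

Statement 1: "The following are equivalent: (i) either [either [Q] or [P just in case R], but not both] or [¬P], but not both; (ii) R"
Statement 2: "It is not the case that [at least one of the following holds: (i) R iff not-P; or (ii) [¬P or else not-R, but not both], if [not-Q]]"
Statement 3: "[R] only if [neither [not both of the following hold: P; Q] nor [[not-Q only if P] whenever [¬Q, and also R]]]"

Statement 1: This is ((Q xor (P iff R)) xor not P) iff R.

P iff R = False iff True = False
Q xor (P iff R) = True xor False = True
not P = not False = True
(Q xor (P iff R)) xor not P = True xor True = False
((Q xor (P iff R)) xor not P) iff R = False iff True = False
Thus Statement 1 is false.

Statement 2: In symbols: not ((R iff not P) or (not Q -> (not P xor not R)))

not P = not False = True
R iff not P = True iff True = True
not Q = not True = False
not P = not False = True
not R = not True = False
not P xor not R = True xor False = True
not Q -> (not P xor not R) = False -> True = True
(R iff not P) or (not Q -> (not P xor not R)) = True or True = True
not ((R iff not P) or (not Q -> (not P xor not R))) = not True = False
Thus Statement 2 is false.

Statement 3: In symbols: R -> ((P nand Q) nor ((not Q and R) -> (not Q -> P)))

P nand Q = False nand True = True
not Q = not True = False
not Q and R = False and True = False
not Q = not True = False
not Q -> P = False -> False = True
(not Q and R) -> (not Q -> P) = False -> True = True
(P nand Q) nor ((not Q and R) -> (not Q -> P)) = True nor True = False
R -> ((P nand Q) nor ((not Q and R) -> (not Q -> P))) = True -> False = False
So Statement 3 is false.

0 of the 3 statements are true (none).

0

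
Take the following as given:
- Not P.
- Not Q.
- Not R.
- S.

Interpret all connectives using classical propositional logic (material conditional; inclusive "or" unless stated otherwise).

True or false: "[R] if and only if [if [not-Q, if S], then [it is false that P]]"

Parsed as R <-> ((S -> ~Q) -> ~P)

~Q = ~F = T
S -> ~Q = T -> T = T
~P = ~F = T
(S -> ~Q) -> ~P = T -> T = T
R <-> ((S -> ~Q) -> ~P) = F <-> T = F

false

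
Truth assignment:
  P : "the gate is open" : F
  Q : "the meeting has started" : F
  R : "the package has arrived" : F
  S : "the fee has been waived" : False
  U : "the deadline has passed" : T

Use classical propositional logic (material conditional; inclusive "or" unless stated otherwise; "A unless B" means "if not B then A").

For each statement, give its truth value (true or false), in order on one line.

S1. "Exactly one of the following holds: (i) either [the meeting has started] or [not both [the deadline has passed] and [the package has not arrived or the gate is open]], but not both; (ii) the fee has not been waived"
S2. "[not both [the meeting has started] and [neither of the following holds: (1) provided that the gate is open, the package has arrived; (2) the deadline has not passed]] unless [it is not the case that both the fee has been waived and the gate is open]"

S1 true / S2 true

S1: Parsed as (Q ⊕ (U ↑ (¬R ∨ P))) ⊕ ¬S

¬R = ¬F = T
¬R ∨ P = T ∨ F = T
U ↑ (¬R ∨ P) = T ↑ T = F
Q ⊕ (U ↑ (¬R ∨ P)) = F ⊕ F = F
¬S = ¬F = T
(Q ⊕ (U ↑ (¬R ∨ P))) ⊕ ¬S = F ⊕ T = T
So S1 is true.

S2: In symbols: (Q ↑ ((P → R) ↓ ¬U)) ∨ (S ↑ P)

P → R = F → F = T
¬U = ¬T = F
(P → R) ↓ ¬U = T ↓ F = F
Q ↑ ((P → R) ↓ ¬U) = F ↑ F = T
S ↑ P = F ↑ F = T
(Q ↑ ((P → R) ↓ ¬U)) ∨ (S ↑ P) = T ∨ T = T
Thus S2 is true.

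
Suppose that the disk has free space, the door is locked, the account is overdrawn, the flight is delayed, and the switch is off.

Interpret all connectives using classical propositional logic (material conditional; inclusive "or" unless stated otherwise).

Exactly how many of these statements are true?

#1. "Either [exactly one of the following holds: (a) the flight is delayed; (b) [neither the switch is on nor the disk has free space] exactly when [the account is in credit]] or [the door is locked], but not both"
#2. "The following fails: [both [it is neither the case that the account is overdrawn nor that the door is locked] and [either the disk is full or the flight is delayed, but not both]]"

2

Let S = "the flight is delayed" (T), U = "the switch is on" (F), P = "the disk is full" (F), R = "the account is overdrawn" (T), Q = "the door is locked" (T).

#1: Formalization: (S xor ((U nor ~P) <-> ~R)) xor Q

~P = ~F = T
U nor ~P = F nor T = F
~R = ~T = F
(U nor ~P) <-> ~R = F <-> F = T
S xor ((U nor ~P) <-> ~R) = T xor T = F
(S xor ((U nor ~P) <-> ~R)) xor Q = F xor T = T
Thus #1 is true.

#2: This is ~((R nor Q) & (P xor S)).

R nor Q = T nor T = F
P xor S = F xor T = T
(R nor Q) & (P xor S) = F & T = F
~((R nor Q) & (P xor S)) = ~F = T
Hence #2 is true.

True statements: 2 (#1, #2).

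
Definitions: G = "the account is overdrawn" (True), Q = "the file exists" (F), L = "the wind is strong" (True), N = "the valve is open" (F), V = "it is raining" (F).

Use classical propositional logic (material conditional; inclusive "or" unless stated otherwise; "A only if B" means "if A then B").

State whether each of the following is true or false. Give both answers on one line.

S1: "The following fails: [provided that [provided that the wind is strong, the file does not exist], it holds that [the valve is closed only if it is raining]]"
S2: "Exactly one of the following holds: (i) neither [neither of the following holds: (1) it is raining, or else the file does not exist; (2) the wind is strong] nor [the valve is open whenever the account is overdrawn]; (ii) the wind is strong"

S1: Formalization: not ((L -> not Q) -> (not N -> V))

not Q = not False = True
L -> not Q = True -> True = True
not N = not False = True
not N -> V = True -> False = False
(L -> not Q) -> (not N -> V) = True -> False = False
not ((L -> not Q) -> (not N -> V)) = not False = True
So S1 is true.

S2: This is (((V or not Q) nor L) nor (G -> N)) xor L.

not Q = not False = True
V or not Q = False or True = True
(V or not Q) nor L = True nor True = False
G -> N = True -> False = False
((V or not Q) nor L) nor (G -> N) = False nor False = True
(((V or not Q) nor L) nor (G -> N)) xor L = True xor True = False
So S2 is false.

S1 T / S2 F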